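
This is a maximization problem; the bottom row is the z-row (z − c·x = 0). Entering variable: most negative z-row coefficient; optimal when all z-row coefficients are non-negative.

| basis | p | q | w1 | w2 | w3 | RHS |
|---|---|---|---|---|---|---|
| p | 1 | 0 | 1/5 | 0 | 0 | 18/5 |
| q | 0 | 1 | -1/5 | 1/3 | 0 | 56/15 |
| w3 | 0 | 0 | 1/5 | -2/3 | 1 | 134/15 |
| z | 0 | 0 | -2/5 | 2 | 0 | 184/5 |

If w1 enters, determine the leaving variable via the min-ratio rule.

Column w1 entries and ratios — p: (18/5)/(1/5) = 18; q: -1/5 ≤ 0, skip; w3: (134/15)/(1/5) = 134/3.
Smallest ratio is 18 in the row of p, so p leaves.

p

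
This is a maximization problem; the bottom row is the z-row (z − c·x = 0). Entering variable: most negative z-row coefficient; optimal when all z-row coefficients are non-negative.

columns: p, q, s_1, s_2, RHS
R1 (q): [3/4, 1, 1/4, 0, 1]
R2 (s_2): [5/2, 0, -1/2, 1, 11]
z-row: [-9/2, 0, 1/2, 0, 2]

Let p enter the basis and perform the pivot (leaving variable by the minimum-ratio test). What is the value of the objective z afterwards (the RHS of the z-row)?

8

Ratio test on column p — row 1: 1/(3/4) = 4/3; row 2: 11/(5/2) = 22/5. Minimum is 4/3 at row 1 (q leaves); pivot element 3/4.
Pivot on row 1; the z-row RHS becomes 2 − (-9/2)·(4/3) = 8.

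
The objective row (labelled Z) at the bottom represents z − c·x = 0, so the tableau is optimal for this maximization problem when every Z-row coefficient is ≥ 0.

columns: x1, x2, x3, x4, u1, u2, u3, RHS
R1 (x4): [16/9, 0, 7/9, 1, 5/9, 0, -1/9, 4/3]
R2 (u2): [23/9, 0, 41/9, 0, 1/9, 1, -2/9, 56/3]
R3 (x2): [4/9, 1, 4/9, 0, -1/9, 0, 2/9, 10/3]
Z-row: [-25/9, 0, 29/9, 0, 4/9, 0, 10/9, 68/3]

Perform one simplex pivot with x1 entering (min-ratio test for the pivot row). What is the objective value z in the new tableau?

Ratio test on column x1 — row 1: (4/3)/(16/9) = 3/4; row 2: (56/3)/(23/9) = 168/23; row 3: (10/3)/(4/9) = 15/2. Minimum is 3/4 at row 1 (x4 leaves); pivot element 16/9.
Pivot on row 1; the Z-row RHS becomes 68/3 − (-25/9)·(3/4) = 99/4.

99/4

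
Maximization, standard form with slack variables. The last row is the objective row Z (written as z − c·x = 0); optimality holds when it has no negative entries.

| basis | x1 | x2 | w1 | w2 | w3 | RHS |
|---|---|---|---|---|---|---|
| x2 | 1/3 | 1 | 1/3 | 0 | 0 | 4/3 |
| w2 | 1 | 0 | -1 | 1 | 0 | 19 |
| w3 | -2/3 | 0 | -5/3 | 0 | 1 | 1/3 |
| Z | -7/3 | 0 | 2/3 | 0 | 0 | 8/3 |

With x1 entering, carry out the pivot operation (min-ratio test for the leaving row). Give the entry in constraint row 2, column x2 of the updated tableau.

Ratio test on column x1 — row 1: (4/3)/(1/3) = 4; row 2: 19/1 = 19; row 3: entry -2/3 ≤ 0. Minimum is 4 at row 1 (x2 leaves); pivot element 1/3.
Divide row 1 by 1/3; eliminate column x1 from the other rows.
Row 2 update in column x2: 0 − 1·3 = -3.

-3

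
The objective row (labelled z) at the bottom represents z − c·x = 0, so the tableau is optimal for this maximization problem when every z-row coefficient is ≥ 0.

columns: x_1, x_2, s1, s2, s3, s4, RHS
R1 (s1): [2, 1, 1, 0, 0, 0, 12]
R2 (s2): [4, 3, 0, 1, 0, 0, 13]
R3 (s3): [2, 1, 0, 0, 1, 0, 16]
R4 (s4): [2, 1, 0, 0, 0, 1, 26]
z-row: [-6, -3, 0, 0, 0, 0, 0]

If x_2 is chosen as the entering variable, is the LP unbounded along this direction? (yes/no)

Column x_2 has positive entries in row(s) 1, 2, 3, 4, so the ratio test bounds it — not unbounded.

no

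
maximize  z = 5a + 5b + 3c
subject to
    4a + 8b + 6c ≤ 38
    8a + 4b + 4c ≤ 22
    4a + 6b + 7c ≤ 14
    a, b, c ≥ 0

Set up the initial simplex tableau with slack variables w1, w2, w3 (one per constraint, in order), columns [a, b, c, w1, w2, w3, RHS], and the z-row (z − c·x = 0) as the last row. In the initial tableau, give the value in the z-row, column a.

The z-row carries the negated objective coefficients: the a entry is -5.

-5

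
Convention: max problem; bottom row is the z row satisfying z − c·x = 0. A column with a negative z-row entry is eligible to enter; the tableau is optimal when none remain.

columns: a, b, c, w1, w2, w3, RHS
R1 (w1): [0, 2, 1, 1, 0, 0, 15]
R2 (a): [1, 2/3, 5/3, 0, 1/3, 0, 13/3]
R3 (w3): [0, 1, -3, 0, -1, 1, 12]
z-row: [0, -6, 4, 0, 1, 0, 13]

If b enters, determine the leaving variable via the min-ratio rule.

a

Column b entries and ratios — w1: 15/2 = 15/2; a: (13/3)/(2/3) = 13/2; w3: 12/1 = 12.
Smallest ratio is 13/2 in the row of a, so a leaves.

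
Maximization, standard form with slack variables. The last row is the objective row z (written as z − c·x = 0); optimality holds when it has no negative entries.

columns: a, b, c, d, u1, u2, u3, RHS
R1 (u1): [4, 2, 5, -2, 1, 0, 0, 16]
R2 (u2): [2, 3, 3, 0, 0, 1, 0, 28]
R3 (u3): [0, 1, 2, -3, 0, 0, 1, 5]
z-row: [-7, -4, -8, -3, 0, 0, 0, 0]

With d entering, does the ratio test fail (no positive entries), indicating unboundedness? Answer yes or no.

Every constraint-row entry in column d is ≤ 0, so increasing d is unbounded.

yes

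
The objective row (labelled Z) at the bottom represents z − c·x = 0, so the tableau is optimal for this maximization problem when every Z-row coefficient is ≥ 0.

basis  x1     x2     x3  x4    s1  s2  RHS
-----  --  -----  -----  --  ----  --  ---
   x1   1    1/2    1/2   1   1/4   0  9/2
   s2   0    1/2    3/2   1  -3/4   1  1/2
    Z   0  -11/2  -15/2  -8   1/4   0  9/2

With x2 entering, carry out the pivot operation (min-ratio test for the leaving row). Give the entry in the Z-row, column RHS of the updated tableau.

10

Ratio test on column x2 — row 1: (9/2)/(1/2) = 9; row 2: (1/2)/(1/2) = 1. Minimum is 1 at row 2 (s2 leaves); pivot element 1/2.
Divide row 2 by 1/2; eliminate column x2 from the other rows.
Z-row update in column RHS: 9/2 − (-11/2)·1 = 10.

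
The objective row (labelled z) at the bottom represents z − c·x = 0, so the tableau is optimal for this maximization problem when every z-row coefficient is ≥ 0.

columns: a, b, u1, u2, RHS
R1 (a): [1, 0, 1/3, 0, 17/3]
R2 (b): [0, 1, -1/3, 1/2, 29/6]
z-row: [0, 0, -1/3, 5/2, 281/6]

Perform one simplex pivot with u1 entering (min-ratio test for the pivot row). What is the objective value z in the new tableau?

105/2

Ratio test on column u1 — row 1: (17/3)/(1/3) = 17; row 2: entry -1/3 ≤ 0. Minimum is 17 at row 1 (a leaves); pivot element 1/3.
Pivot on row 1; the z-row RHS becomes 281/6 − (-1/3)·17 = 105/2.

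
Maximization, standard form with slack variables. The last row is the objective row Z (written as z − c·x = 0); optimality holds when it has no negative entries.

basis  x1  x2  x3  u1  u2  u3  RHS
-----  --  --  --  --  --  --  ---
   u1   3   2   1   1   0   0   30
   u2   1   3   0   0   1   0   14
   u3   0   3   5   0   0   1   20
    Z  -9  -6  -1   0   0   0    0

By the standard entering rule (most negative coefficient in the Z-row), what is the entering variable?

Negative Z-row entries: x1: -9, x2: -6, x3: -1.
The most negative is -9 in column x1, so x1 enters.

x1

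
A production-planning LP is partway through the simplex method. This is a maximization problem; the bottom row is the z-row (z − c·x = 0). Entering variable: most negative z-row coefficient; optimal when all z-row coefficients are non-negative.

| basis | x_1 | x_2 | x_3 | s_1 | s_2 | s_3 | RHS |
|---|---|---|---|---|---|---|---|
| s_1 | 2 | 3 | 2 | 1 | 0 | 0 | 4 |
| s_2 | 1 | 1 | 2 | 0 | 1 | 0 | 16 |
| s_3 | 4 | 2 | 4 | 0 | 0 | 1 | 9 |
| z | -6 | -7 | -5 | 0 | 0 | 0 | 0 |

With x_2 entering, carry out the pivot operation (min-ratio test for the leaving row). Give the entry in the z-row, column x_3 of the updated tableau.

-1/3

Ratio test on column x_2 — row 1: 4/3 = 4/3; row 2: 16/1 = 16; row 3: 9/2 = 9/2. Minimum is 4/3 at row 1 (s_1 leaves); pivot element 3.
Divide row 1 by 3; eliminate column x_2 from the other rows.
z-row update in column x_3: -5 − (-7)·(2/3) = -1/3.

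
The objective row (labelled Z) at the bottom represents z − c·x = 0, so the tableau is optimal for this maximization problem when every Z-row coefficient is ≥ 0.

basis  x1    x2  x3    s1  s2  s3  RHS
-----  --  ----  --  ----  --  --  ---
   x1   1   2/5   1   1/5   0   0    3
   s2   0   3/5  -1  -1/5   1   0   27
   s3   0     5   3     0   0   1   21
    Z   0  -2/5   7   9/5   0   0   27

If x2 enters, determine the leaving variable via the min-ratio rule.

Column x2 entries and ratios — x1: 3/(2/5) = 15/2; s2: 27/(3/5) = 45; s3: 21/5 = 21/5.
Smallest ratio is 21/5 in the row of s3, so s3 leaves.

s3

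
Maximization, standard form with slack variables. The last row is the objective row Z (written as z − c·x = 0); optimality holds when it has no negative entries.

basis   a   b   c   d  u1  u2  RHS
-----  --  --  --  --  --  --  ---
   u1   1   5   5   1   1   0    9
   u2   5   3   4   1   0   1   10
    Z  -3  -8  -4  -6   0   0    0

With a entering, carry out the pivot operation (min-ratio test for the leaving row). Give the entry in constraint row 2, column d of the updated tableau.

Ratio test on column a — row 1: 9/1 = 9; row 2: 10/5 = 2. Minimum is 2 at row 2 (u2 leaves); pivot element 5.
Divide row 2 by 5; eliminate column a from the other rows.
In the new row 2, the d entry is the old entry divided by the pivot: 1/5 = 1/5.

1/5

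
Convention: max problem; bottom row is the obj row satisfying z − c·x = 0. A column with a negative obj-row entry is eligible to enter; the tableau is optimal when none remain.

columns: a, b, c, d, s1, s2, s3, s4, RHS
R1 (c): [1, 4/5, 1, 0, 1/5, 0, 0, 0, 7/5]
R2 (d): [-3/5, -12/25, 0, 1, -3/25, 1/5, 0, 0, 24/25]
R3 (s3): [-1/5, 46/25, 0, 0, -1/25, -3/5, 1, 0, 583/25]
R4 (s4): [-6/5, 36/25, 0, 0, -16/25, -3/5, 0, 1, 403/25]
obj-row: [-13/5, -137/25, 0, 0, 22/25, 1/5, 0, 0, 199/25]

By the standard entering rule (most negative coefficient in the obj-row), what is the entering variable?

Negative obj-row entries: a: -13/5, b: -137/25.
The most negative is -137/25 in column b, so b enters.

b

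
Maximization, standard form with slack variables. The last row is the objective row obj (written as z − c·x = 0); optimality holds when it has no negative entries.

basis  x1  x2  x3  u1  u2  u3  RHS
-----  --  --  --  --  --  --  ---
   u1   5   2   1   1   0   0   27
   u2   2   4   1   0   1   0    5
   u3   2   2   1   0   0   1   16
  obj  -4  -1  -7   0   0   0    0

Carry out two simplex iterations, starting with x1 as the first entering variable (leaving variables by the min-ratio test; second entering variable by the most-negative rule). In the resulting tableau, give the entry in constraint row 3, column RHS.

Ratio test on column x1 — row 1: 27/5 = 27/5; row 2: 5/2 = 5/2; row 3: 16/2 = 8. Minimum is 5/2 at row 2 (u2 leaves); pivot element 2.
Divide row 2 by 2; eliminate column x1 from the other rows.
Second iteration: most negative obj-row entry is -5 in column x3, so x3 enters.
Ratio test on column x3 — row 1: entry -3/2 ≤ 0; row 2: (5/2)/(1/2) = 5; row 3: entry 0 ≤ 0. Minimum is 5 at row 2 (x1 leaves); pivot element 1/2.
Divide row 2 by 1/2; eliminate column x3 from the other rows.
After both pivots, the entry at constraint row 3, column RHS is 11.

11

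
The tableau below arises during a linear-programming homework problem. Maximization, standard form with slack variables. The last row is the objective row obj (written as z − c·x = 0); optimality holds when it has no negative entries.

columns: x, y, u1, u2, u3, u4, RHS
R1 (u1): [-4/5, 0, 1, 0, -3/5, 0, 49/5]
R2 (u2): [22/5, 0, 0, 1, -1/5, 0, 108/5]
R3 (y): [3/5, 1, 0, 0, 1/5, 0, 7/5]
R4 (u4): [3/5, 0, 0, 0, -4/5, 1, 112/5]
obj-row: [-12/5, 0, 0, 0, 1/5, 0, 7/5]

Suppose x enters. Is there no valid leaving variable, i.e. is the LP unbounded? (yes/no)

Column x has positive entries in row(s) 2, 3, 4, so the ratio test bounds it — not unbounded.

no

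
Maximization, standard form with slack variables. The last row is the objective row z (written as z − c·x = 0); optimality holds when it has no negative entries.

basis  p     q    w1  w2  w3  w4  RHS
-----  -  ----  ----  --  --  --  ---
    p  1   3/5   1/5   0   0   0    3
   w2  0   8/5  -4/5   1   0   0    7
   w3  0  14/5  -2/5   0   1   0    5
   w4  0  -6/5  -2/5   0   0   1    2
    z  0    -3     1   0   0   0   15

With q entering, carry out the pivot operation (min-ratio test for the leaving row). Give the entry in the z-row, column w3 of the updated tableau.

Ratio test on column q — row 1: 3/(3/5) = 5; row 2: 7/(8/5) = 35/8; row 3: 5/(14/5) = 25/14; row 4: entry -6/5 ≤ 0. Minimum is 25/14 at row 3 (w3 leaves); pivot element 14/5.
Divide row 3 by 14/5; eliminate column q from the other rows.
z-row update in column w3: 0 − (-3)·(5/14) = 15/14.

15/14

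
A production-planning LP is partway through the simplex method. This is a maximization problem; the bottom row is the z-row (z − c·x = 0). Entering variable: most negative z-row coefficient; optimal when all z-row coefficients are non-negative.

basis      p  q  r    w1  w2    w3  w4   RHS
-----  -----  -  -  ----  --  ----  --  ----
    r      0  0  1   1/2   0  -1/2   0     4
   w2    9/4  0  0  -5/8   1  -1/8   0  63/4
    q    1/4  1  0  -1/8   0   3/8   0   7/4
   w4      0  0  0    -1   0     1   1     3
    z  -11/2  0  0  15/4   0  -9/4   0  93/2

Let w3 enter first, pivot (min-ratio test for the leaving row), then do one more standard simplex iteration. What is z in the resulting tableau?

67

Ratio test on column w3 — row 1: entry -1/2 ≤ 0; row 2: entry -1/8 ≤ 0; row 3: (7/4)/(3/8) = 14/3; row 4: 3/1 = 3. Minimum is 3 at row 4 (w4 leaves); pivot element 1.
Pivot on row 4; the z-row RHS becomes 93/2 − (-9/4)·3 = 213/4.
Next entering variable (most negative z-row entry -11/2): p.
Ratio test on column p — row 1: entry 0 ≤ 0; row 2: (129/8)/(9/4) = 43/6; row 3: (5/8)/(1/4) = 5/2; row 4: entry 0 ≤ 0. Minimum is 5/2 at row 3 (q leaves); pivot element 1/4.
After the second pivot the z-row RHS is 213/4 − (-11/2)·(5/2) = 67.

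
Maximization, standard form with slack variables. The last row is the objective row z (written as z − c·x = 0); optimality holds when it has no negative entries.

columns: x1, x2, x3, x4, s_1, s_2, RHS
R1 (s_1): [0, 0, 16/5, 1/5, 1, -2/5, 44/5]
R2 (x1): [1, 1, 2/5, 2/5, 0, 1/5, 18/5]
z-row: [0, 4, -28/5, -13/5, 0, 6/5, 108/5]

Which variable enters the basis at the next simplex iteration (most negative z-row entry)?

x3

Negative z-row entries: x3: -28/5, x4: -13/5.
The most negative is -28/5 in column x3, so x3 enters.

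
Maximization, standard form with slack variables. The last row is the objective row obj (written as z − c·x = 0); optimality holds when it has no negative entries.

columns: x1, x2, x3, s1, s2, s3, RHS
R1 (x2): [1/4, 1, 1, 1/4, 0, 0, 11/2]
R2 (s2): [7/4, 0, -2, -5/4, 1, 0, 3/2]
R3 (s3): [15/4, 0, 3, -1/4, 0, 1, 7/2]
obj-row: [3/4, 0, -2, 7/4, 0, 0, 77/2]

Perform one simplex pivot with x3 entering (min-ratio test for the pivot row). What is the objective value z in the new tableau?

Ratio test on column x3 — row 1: (11/2)/1 = 11/2; row 2: entry -2 ≤ 0; row 3: (7/2)/3 = 7/6. Minimum is 7/6 at row 3 (s3 leaves); pivot element 3.
Pivot on row 3; the obj-row RHS becomes 77/2 − (-2)·(7/6) = 245/6.

245/6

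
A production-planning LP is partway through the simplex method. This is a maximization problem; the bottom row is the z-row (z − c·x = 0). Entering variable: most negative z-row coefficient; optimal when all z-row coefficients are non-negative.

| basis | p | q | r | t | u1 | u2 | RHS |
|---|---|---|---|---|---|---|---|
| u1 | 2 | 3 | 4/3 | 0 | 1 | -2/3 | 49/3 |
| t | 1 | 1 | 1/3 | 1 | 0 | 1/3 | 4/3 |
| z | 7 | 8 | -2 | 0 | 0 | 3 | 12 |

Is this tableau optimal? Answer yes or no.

The z-row has a negative entry -2 in column r, so it is not optimal.

no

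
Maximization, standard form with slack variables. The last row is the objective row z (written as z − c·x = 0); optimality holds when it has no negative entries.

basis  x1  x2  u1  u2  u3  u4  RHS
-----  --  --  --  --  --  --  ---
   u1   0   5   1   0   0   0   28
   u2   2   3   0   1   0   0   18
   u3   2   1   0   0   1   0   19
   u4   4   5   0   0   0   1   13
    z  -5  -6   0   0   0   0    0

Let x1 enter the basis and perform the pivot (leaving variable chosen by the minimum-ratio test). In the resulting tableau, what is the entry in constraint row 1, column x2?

5

Ratio test on column x1 — row 1: entry 0 ≤ 0; row 2: 18/2 = 9; row 3: 19/2 = 19/2; row 4: 13/4 = 13/4. Minimum is 13/4 at row 4 (u4 leaves); pivot element 4.
Divide row 4 by 4; eliminate column x1 from the other rows.
Row 1 update in column x2: 5 − 0·(5/4) = 5.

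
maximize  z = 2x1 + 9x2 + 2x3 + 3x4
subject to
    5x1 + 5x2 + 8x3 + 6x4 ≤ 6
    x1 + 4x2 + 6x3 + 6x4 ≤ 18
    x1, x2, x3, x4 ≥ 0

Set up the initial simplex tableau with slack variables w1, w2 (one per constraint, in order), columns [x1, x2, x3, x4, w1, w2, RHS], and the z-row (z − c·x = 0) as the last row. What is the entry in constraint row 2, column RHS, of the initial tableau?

18

The RHS of constraint 2 is b_2 = 18.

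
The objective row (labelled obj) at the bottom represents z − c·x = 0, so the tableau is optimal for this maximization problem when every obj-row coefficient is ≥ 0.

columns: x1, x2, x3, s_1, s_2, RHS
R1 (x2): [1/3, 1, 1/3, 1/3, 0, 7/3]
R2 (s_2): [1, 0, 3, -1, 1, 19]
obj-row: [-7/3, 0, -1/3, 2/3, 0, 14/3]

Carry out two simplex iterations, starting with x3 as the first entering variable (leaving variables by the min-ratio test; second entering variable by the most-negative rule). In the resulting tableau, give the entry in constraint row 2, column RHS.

Ratio test on column x3 — row 1: (7/3)/(1/3) = 7; row 2: 19/3 = 19/3. Minimum is 19/3 at row 2 (s_2 leaves); pivot element 3.
Divide row 2 by 3; eliminate column x3 from the other rows.
Second iteration: most negative obj-row entry is -20/9 in column x1, so x1 enters.
Ratio test on column x1 — row 1: (2/9)/(2/9) = 1; row 2: (19/3)/(1/3) = 19. Minimum is 1 at row 1 (x2 leaves); pivot element 2/9.
Divide row 1 by 2/9; eliminate column x1 from the other rows.
After both pivots, the entry at constraint row 2, column RHS is 6.

6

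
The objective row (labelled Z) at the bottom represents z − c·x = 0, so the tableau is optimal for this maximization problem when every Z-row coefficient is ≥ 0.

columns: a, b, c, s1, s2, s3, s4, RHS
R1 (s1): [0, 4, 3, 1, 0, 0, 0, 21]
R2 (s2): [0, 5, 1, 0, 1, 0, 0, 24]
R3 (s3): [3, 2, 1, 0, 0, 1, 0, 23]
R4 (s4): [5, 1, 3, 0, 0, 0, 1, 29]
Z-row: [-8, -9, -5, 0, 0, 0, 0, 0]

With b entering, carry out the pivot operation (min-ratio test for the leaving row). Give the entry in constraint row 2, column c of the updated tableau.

Ratio test on column b — row 1: 21/4 = 21/4; row 2: 24/5 = 24/5; row 3: 23/2 = 23/2; row 4: 29/1 = 29. Minimum is 24/5 at row 2 (s2 leaves); pivot element 5.
Divide row 2 by 5; eliminate column b from the other rows.
In the new row 2, the c entry is the old entry divided by the pivot: 1/5 = 1/5.

1/5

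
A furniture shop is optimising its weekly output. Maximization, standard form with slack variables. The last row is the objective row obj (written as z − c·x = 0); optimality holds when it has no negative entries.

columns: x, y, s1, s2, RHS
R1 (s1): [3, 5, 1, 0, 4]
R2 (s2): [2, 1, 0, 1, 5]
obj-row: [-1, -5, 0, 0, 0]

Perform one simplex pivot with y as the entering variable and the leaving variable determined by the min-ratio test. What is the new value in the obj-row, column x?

2

Ratio test on column y — row 1: 4/5 = 4/5; row 2: 5/1 = 5. Minimum is 4/5 at row 1 (s1 leaves); pivot element 5.
Divide row 1 by 5; eliminate column y from the other rows.
obj-row update in column x: -1 − (-5)·(3/5) = 2.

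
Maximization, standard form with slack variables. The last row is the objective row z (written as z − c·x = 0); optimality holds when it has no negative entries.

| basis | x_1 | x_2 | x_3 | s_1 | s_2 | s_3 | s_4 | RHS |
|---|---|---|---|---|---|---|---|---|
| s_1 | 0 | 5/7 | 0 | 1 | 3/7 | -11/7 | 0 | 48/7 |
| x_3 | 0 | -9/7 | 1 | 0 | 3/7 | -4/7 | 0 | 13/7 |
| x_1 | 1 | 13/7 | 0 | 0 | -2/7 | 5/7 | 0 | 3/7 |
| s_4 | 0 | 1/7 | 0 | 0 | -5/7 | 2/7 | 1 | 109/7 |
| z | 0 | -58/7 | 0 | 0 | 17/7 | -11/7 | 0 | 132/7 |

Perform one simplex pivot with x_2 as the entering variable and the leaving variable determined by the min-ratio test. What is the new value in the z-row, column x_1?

Ratio test on column x_2 — row 1: (48/7)/(5/7) = 48/5; row 2: entry -9/7 ≤ 0; row 3: (3/7)/(13/7) = 3/13; row 4: (109/7)/(1/7) = 109. Minimum is 3/13 at row 3 (x_1 leaves); pivot element 13/7.
Divide row 3 by 13/7; eliminate column x_2 from the other rows.
z-row update in column x_1: 0 − (-58/7)·(7/13) = 58/13.

58/13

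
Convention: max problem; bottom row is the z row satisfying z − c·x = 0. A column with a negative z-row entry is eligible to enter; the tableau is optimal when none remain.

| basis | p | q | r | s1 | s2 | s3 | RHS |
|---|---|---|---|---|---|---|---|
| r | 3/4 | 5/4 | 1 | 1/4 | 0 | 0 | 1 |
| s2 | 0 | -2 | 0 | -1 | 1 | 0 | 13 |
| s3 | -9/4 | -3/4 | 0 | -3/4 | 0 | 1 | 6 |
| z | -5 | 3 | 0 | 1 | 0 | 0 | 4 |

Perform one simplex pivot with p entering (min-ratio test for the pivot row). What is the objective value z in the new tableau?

Ratio test on column p — row 1: 1/(3/4) = 4/3; row 2: entry 0 ≤ 0; row 3: entry -9/4 ≤ 0. Minimum is 4/3 at row 1 (r leaves); pivot element 3/4.
Pivot on row 1; the z-row RHS becomes 4 − (-5)·(4/3) = 32/3.

32/3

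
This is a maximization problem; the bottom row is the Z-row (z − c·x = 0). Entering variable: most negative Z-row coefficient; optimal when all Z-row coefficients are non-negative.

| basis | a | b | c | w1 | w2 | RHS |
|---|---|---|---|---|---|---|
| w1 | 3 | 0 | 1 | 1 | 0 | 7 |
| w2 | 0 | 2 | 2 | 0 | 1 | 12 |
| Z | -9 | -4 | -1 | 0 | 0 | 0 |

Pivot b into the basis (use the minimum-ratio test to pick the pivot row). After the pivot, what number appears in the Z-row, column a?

-9

Ratio test on column b — row 1: entry 0 ≤ 0; row 2: 12/2 = 6. Minimum is 6 at row 2 (w2 leaves); pivot element 2.
Divide row 2 by 2; eliminate column b from the other rows.
Z-row update in column a: -9 − (-4)·0 = -9.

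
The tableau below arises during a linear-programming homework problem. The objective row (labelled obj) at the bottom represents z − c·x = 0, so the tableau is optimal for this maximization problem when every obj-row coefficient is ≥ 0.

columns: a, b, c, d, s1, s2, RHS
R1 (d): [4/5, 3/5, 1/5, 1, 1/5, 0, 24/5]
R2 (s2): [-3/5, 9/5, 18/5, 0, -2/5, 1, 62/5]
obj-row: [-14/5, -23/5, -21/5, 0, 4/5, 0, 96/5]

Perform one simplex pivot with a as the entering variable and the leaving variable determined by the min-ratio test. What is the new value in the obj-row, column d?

Ratio test on column a — row 1: (24/5)/(4/5) = 6; row 2: entry -3/5 ≤ 0. Minimum is 6 at row 1 (d leaves); pivot element 4/5.
Divide row 1 by 4/5; eliminate column a from the other rows.
obj-row update in column d: 0 − (-14/5)·(5/4) = 7/2.

7/2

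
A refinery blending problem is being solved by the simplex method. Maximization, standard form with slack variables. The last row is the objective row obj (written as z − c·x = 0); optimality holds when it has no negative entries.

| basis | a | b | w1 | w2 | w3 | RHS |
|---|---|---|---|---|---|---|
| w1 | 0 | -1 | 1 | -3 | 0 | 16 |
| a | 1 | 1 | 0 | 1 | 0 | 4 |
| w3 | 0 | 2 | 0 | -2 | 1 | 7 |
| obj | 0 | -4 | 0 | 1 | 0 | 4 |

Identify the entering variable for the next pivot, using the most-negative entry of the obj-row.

Negative obj-row entries: b: -4.
The most negative is -4 in column b, so b enters.

b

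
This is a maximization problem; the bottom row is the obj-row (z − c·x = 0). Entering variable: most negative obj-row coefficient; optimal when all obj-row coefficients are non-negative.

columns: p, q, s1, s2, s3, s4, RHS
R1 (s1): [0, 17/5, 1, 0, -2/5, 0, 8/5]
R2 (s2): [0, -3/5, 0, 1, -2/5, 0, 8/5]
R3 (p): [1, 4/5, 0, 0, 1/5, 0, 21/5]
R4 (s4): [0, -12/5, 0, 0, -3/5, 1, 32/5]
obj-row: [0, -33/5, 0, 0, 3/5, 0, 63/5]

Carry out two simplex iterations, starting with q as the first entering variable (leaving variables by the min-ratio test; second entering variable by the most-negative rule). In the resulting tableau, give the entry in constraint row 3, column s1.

Ratio test on column q — row 1: (8/5)/(17/5) = 8/17; row 2: entry -3/5 ≤ 0; row 3: (21/5)/(4/5) = 21/4; row 4: entry -12/5 ≤ 0. Minimum is 8/17 at row 1 (s1 leaves); pivot element 17/5.
Divide row 1 by 17/5; eliminate column q from the other rows.
Second iteration: most negative obj-row entry is -3/17 in column s3, so s3 enters.
Ratio test on column s3 — row 1: entry -2/17 ≤ 0; row 2: entry -8/17 ≤ 0; row 3: (65/17)/(5/17) = 13; row 4: entry -15/17 ≤ 0. Minimum is 13 at row 3 (p leaves); pivot element 5/17.
Divide row 3 by 5/17; eliminate column s3 from the other rows.
After both pivots, the entry at constraint row 3, column s1 is -4/5.

-4/5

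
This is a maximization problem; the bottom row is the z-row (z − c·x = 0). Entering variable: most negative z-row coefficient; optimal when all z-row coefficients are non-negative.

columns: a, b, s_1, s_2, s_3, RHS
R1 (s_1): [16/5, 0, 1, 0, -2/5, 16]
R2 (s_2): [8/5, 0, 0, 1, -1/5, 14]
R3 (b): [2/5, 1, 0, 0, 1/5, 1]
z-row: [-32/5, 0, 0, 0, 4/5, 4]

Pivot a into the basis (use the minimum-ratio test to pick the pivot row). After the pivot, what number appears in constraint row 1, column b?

-8

Ratio test on column a — row 1: 16/(16/5) = 5; row 2: 14/(8/5) = 35/4; row 3: 1/(2/5) = 5/2. Minimum is 5/2 at row 3 (b leaves); pivot element 2/5.
Divide row 3 by 2/5; eliminate column a from the other rows.
Row 1 update in column b: 0 − (16/5)·(5/2) = -8.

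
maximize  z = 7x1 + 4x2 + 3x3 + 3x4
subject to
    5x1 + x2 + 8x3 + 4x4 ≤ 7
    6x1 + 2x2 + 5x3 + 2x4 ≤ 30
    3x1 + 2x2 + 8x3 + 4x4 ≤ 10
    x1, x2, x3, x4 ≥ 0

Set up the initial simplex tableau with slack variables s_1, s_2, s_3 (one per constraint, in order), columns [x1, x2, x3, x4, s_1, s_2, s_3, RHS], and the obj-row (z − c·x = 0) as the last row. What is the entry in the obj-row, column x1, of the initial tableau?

-7

The obj-row carries the negated objective coefficients: the x1 entry is -7.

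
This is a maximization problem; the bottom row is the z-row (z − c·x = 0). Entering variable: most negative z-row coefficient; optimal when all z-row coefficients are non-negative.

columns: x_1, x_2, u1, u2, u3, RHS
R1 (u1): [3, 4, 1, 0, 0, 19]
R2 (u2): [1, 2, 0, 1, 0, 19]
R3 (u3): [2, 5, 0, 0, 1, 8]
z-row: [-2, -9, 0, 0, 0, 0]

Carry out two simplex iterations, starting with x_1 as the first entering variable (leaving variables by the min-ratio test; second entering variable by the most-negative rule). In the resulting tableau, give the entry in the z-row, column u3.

Ratio test on column x_1 — row 1: 19/3 = 19/3; row 2: 19/1 = 19; row 3: 8/2 = 4. Minimum is 4 at row 3 (u3 leaves); pivot element 2.
Divide row 3 by 2; eliminate column x_1 from the other rows.
Second iteration: most negative z-row entry is -4 in column x_2, so x_2 enters.
Ratio test on column x_2 — row 1: entry -7/2 ≤ 0; row 2: entry -1/2 ≤ 0; row 3: 4/(5/2) = 8/5. Minimum is 8/5 at row 3 (x_1 leaves); pivot element 5/2.
Divide row 3 by 5/2; eliminate column x_2 from the other rows.
After both pivots, the entry at the z-row, column u3 is 9/5.

9/5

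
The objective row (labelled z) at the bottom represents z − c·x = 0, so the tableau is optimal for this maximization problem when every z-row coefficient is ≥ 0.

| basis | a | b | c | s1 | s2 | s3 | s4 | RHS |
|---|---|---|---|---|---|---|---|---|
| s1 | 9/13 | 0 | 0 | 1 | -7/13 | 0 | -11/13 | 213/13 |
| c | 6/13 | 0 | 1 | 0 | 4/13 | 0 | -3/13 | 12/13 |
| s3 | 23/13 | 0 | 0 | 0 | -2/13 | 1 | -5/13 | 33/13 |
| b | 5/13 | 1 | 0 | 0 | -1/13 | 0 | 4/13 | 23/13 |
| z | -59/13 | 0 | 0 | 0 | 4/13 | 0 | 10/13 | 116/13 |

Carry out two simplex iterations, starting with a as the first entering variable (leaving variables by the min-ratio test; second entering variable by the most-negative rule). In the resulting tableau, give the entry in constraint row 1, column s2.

-5/9

Ratio test on column a — row 1: (213/13)/(9/13) = 71/3; row 2: (12/13)/(6/13) = 2; row 3: (33/13)/(23/13) = 33/23; row 4: (23/13)/(5/13) = 23/5. Minimum is 33/23 at row 3 (s3 leaves); pivot element 23/13.
Divide row 3 by 23/13; eliminate column a from the other rows.
Second iteration: most negative z-row entry is -5/23 in column s4, so s4 enters.
Ratio test on column s4 — row 1: entry -16/23 ≤ 0; row 2: entry -3/23 ≤ 0; row 3: entry -5/23 ≤ 0; row 4: (28/23)/(9/23) = 28/9. Minimum is 28/9 at row 4 (b leaves); pivot element 9/23.
Divide row 4 by 9/23; eliminate column s4 from the other rows.
After both pivots, the entry at constraint row 1, column s2 is -5/9.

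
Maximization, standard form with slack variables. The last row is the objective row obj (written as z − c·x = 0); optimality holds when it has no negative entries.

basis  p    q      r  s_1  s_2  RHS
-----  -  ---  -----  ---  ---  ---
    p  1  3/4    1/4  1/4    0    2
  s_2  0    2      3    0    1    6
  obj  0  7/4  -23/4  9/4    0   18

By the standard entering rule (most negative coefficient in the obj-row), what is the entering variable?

Negative obj-row entries: r: -23/4.
The most negative is -23/4 in column r, so r enters.

r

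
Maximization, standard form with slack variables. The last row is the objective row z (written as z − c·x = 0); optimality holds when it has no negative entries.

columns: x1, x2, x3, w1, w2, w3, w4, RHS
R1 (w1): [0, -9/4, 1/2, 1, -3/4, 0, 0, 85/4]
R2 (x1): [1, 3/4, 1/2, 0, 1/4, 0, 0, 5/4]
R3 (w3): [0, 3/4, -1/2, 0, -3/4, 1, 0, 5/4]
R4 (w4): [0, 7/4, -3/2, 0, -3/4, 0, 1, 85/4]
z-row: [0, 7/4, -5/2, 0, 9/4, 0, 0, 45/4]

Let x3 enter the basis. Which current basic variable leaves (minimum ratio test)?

Column x3 entries and ratios — w1: (85/4)/(1/2) = 85/2; x1: (5/4)/(1/2) = 5/2; w3: -1/2 ≤ 0, skip; w4: -3/2 ≤ 0, skip.
Smallest ratio is 5/2 in the row of x1, so x1 leaves.

x1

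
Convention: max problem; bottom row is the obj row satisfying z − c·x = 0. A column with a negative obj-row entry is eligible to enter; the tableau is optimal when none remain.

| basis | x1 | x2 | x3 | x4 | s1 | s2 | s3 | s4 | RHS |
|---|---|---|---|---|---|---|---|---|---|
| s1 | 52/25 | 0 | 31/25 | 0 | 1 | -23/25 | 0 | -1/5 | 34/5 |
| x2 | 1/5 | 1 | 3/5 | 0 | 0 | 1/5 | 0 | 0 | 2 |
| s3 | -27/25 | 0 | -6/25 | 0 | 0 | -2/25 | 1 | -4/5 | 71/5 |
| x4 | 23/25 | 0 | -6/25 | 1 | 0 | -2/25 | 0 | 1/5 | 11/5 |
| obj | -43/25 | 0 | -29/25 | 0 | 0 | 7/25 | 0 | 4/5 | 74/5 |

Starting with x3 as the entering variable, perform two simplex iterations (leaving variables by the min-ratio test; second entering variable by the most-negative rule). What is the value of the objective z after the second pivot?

104/5

Ratio test on column x3 — row 1: (34/5)/(31/25) = 170/31; row 2: 2/(3/5) = 10/3; row 3: entry -6/25 ≤ 0; row 4: entry -6/25 ≤ 0. Minimum is 10/3 at row 2 (x2 leaves); pivot element 3/5.
Pivot on row 2; the obj-row RHS becomes 74/5 − (-29/25)·(10/3) = 56/3.
Next entering variable (most negative obj-row entry -4/3): x1.
Ratio test on column x1 — row 1: (8/3)/(5/3) = 8/5; row 2: (10/3)/(1/3) = 10; row 3: entry -1 ≤ 0; row 4: 3/1 = 3. Minimum is 8/5 at row 1 (s1 leaves); pivot element 5/3.
After the second pivot the obj-row RHS is 56/3 − (-4/3)·(8/5) = 104/5.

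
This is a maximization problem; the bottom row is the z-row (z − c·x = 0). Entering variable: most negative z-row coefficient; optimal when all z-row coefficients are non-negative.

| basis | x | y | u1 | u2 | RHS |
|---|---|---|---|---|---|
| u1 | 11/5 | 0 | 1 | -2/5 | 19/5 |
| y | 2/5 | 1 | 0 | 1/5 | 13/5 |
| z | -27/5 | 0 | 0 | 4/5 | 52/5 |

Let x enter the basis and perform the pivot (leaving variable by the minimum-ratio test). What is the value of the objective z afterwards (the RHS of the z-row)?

217/11

Ratio test on column x — row 1: (19/5)/(11/5) = 19/11; row 2: (13/5)/(2/5) = 13/2. Minimum is 19/11 at row 1 (u1 leaves); pivot element 11/5.
Pivot on row 1; the z-row RHS becomes 52/5 − (-27/5)·(19/11) = 217/11.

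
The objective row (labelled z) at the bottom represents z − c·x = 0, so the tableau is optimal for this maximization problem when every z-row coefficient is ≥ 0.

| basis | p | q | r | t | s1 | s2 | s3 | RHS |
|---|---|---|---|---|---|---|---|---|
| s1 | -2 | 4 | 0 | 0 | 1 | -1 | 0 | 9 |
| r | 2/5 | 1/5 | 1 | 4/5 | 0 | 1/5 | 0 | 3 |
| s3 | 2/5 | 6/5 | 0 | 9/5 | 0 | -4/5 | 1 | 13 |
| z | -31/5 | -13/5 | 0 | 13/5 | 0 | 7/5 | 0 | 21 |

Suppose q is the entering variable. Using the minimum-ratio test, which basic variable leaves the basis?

s1

Column q entries and ratios — s1: 9/4 = 9/4; r: 3/(1/5) = 15; s3: 13/(6/5) = 65/6.
Smallest ratio is 9/4 in the row of s1, so s1 leaves.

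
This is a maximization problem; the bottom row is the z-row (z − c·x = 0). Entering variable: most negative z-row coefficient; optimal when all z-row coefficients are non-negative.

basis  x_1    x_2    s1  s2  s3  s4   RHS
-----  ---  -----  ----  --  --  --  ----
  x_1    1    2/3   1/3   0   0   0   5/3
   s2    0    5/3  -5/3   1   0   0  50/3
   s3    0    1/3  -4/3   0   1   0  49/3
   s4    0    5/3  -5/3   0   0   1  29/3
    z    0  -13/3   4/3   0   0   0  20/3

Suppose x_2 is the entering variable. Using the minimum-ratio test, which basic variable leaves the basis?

x_1

Column x_2 entries and ratios — x_1: (5/3)/(2/3) = 5/2; s2: (50/3)/(5/3) = 10; s3: (49/3)/(1/3) = 49; s4: (29/3)/(5/3) = 29/5.
Smallest ratio is 5/2 in the row of x_1, so x_1 leaves.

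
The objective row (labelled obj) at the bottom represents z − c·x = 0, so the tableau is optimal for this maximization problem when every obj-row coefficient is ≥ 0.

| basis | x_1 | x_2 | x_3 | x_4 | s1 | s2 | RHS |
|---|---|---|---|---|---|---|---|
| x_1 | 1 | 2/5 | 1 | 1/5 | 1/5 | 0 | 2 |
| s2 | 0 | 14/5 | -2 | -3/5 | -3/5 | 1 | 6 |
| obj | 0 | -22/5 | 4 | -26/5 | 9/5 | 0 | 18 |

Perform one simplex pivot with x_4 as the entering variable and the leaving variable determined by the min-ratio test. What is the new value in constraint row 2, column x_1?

3

Ratio test on column x_4 — row 1: 2/(1/5) = 10; row 2: entry -3/5 ≤ 0. Minimum is 10 at row 1 (x_1 leaves); pivot element 1/5.
Divide row 1 by 1/5; eliminate column x_4 from the other rows.
Row 2 update in column x_1: 0 − (-3/5)·5 = 3.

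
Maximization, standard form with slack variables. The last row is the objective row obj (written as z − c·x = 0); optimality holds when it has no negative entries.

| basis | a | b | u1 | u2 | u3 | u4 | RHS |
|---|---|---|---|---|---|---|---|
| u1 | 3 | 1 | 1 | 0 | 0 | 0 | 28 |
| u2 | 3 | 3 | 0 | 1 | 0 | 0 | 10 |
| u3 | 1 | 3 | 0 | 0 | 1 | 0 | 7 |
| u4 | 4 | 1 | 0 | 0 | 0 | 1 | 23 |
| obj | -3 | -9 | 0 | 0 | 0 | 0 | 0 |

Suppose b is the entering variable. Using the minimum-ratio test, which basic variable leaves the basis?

u3

Column b entries and ratios — u1: 28/1 = 28; u2: 10/3 = 10/3; u3: 7/3 = 7/3; u4: 23/1 = 23.
Smallest ratio is 7/3 in the row of u3, so u3 leaves.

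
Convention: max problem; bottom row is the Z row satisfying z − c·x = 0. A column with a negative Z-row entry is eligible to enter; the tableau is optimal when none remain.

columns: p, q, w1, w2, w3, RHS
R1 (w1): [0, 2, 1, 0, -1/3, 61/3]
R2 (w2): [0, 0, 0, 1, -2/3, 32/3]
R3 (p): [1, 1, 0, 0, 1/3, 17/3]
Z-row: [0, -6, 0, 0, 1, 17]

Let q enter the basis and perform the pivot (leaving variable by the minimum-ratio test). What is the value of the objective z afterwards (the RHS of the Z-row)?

51

Ratio test on column q — row 1: (61/3)/2 = 61/6; row 2: entry 0 ≤ 0; row 3: (17/3)/1 = 17/3. Minimum is 17/3 at row 3 (p leaves); pivot element 1.
Pivot on row 3; the Z-row RHS becomes 17 − (-6)·(17/3) = 51.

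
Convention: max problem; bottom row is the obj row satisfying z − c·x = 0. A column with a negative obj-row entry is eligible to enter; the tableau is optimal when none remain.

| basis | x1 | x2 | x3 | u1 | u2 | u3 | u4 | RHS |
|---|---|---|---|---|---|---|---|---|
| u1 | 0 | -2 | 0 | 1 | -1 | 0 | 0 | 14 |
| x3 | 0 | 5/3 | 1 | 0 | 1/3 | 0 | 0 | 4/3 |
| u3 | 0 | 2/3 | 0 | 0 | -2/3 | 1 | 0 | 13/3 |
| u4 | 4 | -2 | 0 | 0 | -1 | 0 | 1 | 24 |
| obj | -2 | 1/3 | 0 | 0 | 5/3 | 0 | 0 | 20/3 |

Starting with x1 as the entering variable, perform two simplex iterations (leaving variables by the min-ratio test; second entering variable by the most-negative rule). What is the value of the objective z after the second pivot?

96/5

Ratio test on column x1 — row 1: entry 0 ≤ 0; row 2: entry 0 ≤ 0; row 3: entry 0 ≤ 0; row 4: 24/4 = 6. Minimum is 6 at row 4 (u4 leaves); pivot element 4.
Pivot on row 4; the obj-row RHS becomes 20/3 − (-2)·6 = 56/3.
Next entering variable (most negative obj-row entry -2/3): x2.
Ratio test on column x2 — row 1: entry -2 ≤ 0; row 2: (4/3)/(5/3) = 4/5; row 3: (13/3)/(2/3) = 13/2; row 4: entry -1/2 ≤ 0. Minimum is 4/5 at row 2 (x3 leaves); pivot element 5/3.
After the second pivot the obj-row RHS is 56/3 − (-2/3)·(4/5) = 96/5.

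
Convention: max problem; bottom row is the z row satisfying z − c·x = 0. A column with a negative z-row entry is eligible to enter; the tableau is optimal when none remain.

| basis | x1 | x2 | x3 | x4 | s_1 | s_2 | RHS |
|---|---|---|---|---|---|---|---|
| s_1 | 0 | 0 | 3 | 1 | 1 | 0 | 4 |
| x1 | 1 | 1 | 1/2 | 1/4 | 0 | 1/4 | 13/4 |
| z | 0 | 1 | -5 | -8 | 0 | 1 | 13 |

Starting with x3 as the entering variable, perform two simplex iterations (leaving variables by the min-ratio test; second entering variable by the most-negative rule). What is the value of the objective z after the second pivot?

Ratio test on column x3 — row 1: 4/3 = 4/3; row 2: (13/4)/(1/2) = 13/2. Minimum is 4/3 at row 1 (s_1 leaves); pivot element 3.
Pivot on row 1; the z-row RHS becomes 13 − (-5)·(4/3) = 59/3.
Next entering variable (most negative z-row entry -19/3): x4.
Ratio test on column x4 — row 1: (4/3)/(1/3) = 4; row 2: (31/12)/(1/12) = 31. Minimum is 4 at row 1 (x3 leaves); pivot element 1/3.
After the second pivot the z-row RHS is 59/3 − (-19/3)·4 = 45.

45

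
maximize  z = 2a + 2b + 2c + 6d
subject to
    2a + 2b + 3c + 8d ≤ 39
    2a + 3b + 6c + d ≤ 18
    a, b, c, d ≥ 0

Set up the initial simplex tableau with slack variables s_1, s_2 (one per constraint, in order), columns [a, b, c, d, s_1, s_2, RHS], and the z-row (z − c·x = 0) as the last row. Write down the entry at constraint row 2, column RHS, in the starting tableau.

18

The RHS of constraint 2 is b_2 = 18.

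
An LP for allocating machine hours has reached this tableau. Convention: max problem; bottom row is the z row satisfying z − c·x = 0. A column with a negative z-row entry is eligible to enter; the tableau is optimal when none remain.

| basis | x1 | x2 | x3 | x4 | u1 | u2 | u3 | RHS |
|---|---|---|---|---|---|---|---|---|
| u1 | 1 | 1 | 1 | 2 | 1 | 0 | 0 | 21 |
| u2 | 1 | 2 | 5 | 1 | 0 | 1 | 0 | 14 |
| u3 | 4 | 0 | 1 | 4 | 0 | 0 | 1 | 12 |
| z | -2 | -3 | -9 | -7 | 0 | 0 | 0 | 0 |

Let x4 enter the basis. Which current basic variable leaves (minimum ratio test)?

Column x4 entries and ratios — u1: 21/2 = 21/2; u2: 14/1 = 14; u3: 12/4 = 3.
Smallest ratio is 3 in the row of u3, so u3 leaves.

u3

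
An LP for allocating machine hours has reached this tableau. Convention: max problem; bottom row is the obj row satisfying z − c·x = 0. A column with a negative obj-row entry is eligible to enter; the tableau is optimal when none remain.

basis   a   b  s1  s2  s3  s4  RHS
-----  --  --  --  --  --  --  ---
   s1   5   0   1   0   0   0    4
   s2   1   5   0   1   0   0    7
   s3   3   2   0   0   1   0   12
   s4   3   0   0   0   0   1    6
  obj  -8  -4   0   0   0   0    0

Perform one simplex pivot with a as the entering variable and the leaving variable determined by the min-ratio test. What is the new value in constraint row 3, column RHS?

Ratio test on column a — row 1: 4/5 = 4/5; row 2: 7/1 = 7; row 3: 12/3 = 4; row 4: 6/3 = 2. Minimum is 4/5 at row 1 (s1 leaves); pivot element 5.
Divide row 1 by 5; eliminate column a from the other rows.
Row 3 update in column RHS: 12 − 3·(4/5) = 48/5.

48/5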